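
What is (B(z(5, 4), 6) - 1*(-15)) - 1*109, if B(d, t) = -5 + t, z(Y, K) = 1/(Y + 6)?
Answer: -93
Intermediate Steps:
z(Y, K) = 1/(6 + Y)
(B(z(5, 4), 6) - 1*(-15)) - 1*109 = ((-5 + 6) - 1*(-15)) - 1*109 = (1 + 15) - 109 = 16 - 109 = -93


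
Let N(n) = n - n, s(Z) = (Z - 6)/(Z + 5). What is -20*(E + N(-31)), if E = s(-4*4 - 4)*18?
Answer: -624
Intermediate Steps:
s(Z) = (-6 + Z)/(5 + Z)
N(n) = 0
E = 156/5 (E = ((-6 + (-4*4 - 4))/(5 + (-4*4 - 4)))*18 = ((-6 + (-16 - 4))/(5 + (-16 - 4)))*18 = ((-6 - 20)/(5 - 20))*18 = (-26/(-15))*18 = -1/15*(-26)*18 = (26/15)*18 = 156/5 ≈ 31.200)
-20*(E + N(-31)) = -20*(156/5 + 0) = -20*156/5 = -624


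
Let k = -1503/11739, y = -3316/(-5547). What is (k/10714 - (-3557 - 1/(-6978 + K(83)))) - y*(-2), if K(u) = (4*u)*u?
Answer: 98997492544566377/27822386012421 ≈ 3558.2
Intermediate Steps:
y = 3316/5547 (y = -3316*(-1/5547) = 3316/5547 ≈ 0.59780)
k = -501/3913 (k = -1503*1/11739 = -501/3913 ≈ -0.12803)
K(u) = 4*u²
(k/10714 - (-3557 - 1/(-6978 + K(83)))) - y*(-2) = (-501/3913/10714 - (-3557 - 1/(-6978 + 4*83²))) - 3316*(-2)/5547 = (-501/3913*1/10714 - (-3557 - 1/(-6978 + 4*6889))) - 1*(-6632/5547) = (-501/41923882 - (-3557 - 1/(-6978 + 27556))) + 6632/5547 = (-501/41923882 - (-3557 - 1/20578)) + 6632/5547 = (-501/41923882 - 1*(-73195947/20578)) + 6632/5547 = (-501/41923882 + 73195947/20578) + 6632/5547 = 767164558649169/215677410949 + 6632/5547 = 98997492544566377/27822386012421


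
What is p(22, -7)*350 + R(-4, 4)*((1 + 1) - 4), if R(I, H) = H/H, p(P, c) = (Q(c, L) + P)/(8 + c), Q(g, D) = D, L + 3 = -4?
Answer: 5248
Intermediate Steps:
L = -7 (L = -3 - 4 = -7)
p(P, c) = (-7 + P)/(8 + c)
R(I, H) = 1
p(22, -7)*350 + R(-4, 4)*((1 + 1) - 4) = ((-7 + 22)/(8 - 7))*350 + 1*((1 + 1) - 4) = (15/1)*350 + 1*(2 - 4) = (1*15)*350 + 1*(-2) = 15*350 - 2 = 5250 - 2 = 5248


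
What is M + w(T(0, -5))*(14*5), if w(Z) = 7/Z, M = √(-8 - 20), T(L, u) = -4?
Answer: -245/2 + 2*I*√7 ≈ -122.5 + 5.2915*I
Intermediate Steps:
M = 2*I*√7 (M = √(-28) = 2*I*√7 ≈ 5.2915*I)
M + w(T(0, -5))*(14*5) = 2*I*√7 + (7/(-4))*(14*5) = 2*I*√7 + (7*(-¼))*70 = 2*I*√7 - 7/4*70 = 2*I*√7 - 245/2 = -245/2 + 2*I*√7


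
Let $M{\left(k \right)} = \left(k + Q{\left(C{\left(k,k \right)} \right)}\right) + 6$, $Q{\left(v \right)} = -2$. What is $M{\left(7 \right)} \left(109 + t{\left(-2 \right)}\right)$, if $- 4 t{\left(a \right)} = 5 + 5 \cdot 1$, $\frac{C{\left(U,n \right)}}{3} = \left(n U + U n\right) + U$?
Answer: $\frac{2343}{2} \approx 1171.5$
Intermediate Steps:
$C{\left(U,n \right)} = 3 U + 6 U n$ ($C{\left(U,n \right)} = 3 \left(\left(n U + U n\right) + U\right) = 3 \left(\left(U n + U n\right) + U\right) = 3 \left(2 U n + U\right) = 3 \left(U + 2 U n\right) = 3 U + 6 U n$)
$t{\left(a \right)} = - \frac{5}{2}$ ($t{\left(a \right)} = - \frac{5 + 5 \cdot 1}{4} = - \frac{5 + 5}{4} = \left(- \frac{1}{4}\right) 10 = - \frac{5}{2}$)
$M{\left(k \right)} = 4 + k$ ($M{\left(k \right)} = \left(k - 2\right) + 6 = \left(-2 + k\right) + 6 = 4 + k$)
$M{\left(7 \right)} \left(109 + t{\left(-2 \right)}\right) = \left(4 + 7\right) \left(109 - \frac{5}{2}\right) = 11 \cdot \frac{213}{2} = \frac{2343}{2}$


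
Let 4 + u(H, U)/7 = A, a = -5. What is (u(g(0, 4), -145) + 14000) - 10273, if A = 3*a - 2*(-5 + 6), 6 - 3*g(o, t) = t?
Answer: 3580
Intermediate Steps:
g(o, t) = 2 - t/3
A = -17 (A = 3*(-5) - 2*(-5 + 6) = -15 - 2*1 = -15 - 2 = -17)
u(H, U) = -147 (u(H, U) = -28 + 7*(-17) = -28 - 119 = -147)
(u(g(0, 4), -145) + 14000) - 10273 = (-147 + 14000) - 10273 = 13853 - 10273 = 3580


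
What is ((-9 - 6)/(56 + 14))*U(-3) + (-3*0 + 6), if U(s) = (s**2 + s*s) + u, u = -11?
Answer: 9/2 ≈ 4.5000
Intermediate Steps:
U(s) = -11 + 2*s**2 (U(s) = (s**2 + s*s) - 11 = (s**2 + s**2) - 11 = 2*s**2 - 11 = -11 + 2*s**2)
((-9 - 6)/(56 + 14))*U(-3) + (-3*0 + 6) = ((-9 - 6)/(56 + 14))*(-11 + 2*(-3)**2) + (-3*0 + 6) = (-15/70)*(-11 + 2*9) + (0 + 6) = (-15*1/70)*(-11 + 18) + 6 = -3/14*7 + 6 = -3/2 + 6 = 9/2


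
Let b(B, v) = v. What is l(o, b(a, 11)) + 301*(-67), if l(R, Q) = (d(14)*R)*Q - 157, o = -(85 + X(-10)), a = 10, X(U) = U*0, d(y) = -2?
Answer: -18454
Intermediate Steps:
X(U) = 0
o = -85 (o = -(85 + 0) = -1*85 = -85)
l(R, Q) = -157 - 2*Q*R (l(R, Q) = (-2*R)*Q - 157 = -2*Q*R - 157 = -157 - 2*Q*R)
l(o, b(a, 11)) + 301*(-67) = (-157 - 2*11*(-85)) + 301*(-67) = (-157 + 1870) - 20167 = 1713 - 20167 = -18454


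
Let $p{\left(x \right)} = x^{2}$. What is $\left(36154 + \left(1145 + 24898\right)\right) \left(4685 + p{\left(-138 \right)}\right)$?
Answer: $1475872613$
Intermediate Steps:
$\left(36154 + \left(1145 + 24898\right)\right) \left(4685 + p{\left(-138 \right)}\right) = \left(36154 + \left(1145 + 24898\right)\right) \left(4685 + \left(-138\right)^{2}\right) = \left(36154 + 26043\right) \left(4685 + 19044\right) = 62197 \cdot 23729 = 1475872613$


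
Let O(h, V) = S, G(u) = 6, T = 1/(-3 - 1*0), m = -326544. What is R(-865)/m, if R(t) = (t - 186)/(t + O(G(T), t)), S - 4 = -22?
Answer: -1051/288338352 ≈ -3.6450e-6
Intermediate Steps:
T = -⅓ (T = 1/(-3 + 0) = 1/(-3) = -⅓ ≈ -0.33333)
S = -18 (S = 4 - 22 = -18)
O(h, V) = -18
R(t) = (-186 + t)/(-18 + t) (R(t) = (t - 186)/(t - 18) = (-186 + t)/(-18 + t))
R(-865)/m = ((-186 - 865)/(-18 - 865))/(-326544) = (-1051/(-883))*(-1/326544) = -1/883*(-1051)*(-1/326544) = (1051/883)*(-1/326544) = -1051/288338352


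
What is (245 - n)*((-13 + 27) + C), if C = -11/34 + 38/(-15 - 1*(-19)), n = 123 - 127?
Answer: 98106/17 ≈ 5770.9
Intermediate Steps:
n = -4
C = 156/17 (C = -11*1/34 + 38/(-15 + 19) = -11/34 + 38/4 = -11/34 + 38*(¼) = -11/34 + 19/2 = 156/17 ≈ 9.1765)
(245 - n)*((-13 + 27) + C) = (245 - 1*(-4))*((-13 + 27) + 156/17) = (245 + 4)*(14 + 156/17) = 249*(394/17) = 98106/17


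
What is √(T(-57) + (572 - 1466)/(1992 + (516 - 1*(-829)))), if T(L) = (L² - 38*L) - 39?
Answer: 3*√6651315074/3337 ≈ 73.319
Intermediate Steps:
T(L) = -39 + L² - 38*L
√(T(-57) + (572 - 1466)/(1992 + (516 - 1*(-829)))) = √((-39 + (-57)² - 38*(-57)) + (572 - 1466)/(1992 + (516 - 1*(-829)))) = √((-39 + 3249 + 2166) - 894/(1992 + (516 + 829))) = √(5376 - 894/(1992 + 1345)) = √(5376 - 894/3337) = √(17938818/3337) = 3*√6651315074/3337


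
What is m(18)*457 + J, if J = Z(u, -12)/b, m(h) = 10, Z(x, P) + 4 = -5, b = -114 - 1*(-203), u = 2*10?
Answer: 406721/89 ≈ 4569.9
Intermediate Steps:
u = 20
b = 89 (b = -114 + 203 = 89)
Z(x, P) = -9 (Z(x, P) = -4 - 5 = -9)
J = -9/89 ≈ -0.10112
m(18)*457 + J = 10*457 - 9/89 = 4570 - 9/89 = 406721/89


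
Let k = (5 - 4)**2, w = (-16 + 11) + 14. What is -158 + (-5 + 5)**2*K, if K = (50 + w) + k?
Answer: -158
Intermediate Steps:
w = 9 (w = -5 + 14 = 9)
k = 1 (k = 1**2 = 1)
K = 60 (K = (50 + 9) + 1 = 59 + 1 = 60)
-158 + (-5 + 5)**2*K = -158 + (-5 + 5)**2*60 = -158 + 0**2*60 = -158 + 0*60 = -158 + 0 = -158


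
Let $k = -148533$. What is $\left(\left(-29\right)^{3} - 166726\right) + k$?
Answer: $-339648$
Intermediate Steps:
$\left(\left(-29\right)^{3} - 166726\right) + k = \left(\left(-29\right)^{3} - 166726\right) - 148533 = \left(-24389 - 166726\right) - 148533 = -191115 - 148533 = -339648$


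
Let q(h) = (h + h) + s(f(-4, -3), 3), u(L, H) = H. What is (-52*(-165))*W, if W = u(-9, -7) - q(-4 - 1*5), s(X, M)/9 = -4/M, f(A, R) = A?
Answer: 197340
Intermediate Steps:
s(X, M) = -36/M (s(X, M) = 9*(-4/M) = -36/M)
q(h) = -12 + 2*h (q(h) = (h + h) - 36/3 = 2*h - 36*⅓ = 2*h - 12 = -12 + 2*h)
W = 23 (W = -7 - (-12 + 2*(-4 - 1*5)) = -7 - (-12 + 2*(-4 - 5)) = -7 - (-12 + 2*(-9)) = -7 - (-12 - 18) = -7 - 1*(-30) = -7 + 30 = 23)
(-52*(-165))*W = -52*(-165)*23 = 8580*23 = 197340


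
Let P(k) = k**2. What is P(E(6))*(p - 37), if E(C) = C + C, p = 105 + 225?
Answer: 42192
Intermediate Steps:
p = 330
E(C) = 2*C
P(E(6))*(p - 37) = (2*6)**2*(330 - 37) = 12**2*293 = 144*293 = 42192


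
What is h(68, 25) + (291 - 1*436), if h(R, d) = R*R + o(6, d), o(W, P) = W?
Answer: 4485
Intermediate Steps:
h(R, d) = 6 + R**2 (h(R, d) = R*R + 6 = R**2 + 6 = 6 + R**2)
h(68, 25) + (291 - 1*436) = (6 + 68**2) + (291 - 1*436) = (6 + 4624) + (291 - 436) = 4630 - 145 = 4485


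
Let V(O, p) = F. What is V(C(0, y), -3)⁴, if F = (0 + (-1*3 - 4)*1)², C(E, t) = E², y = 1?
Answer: 5764801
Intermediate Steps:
F = 49 (F = (0 + (-3 - 4)*1)² = (0 - 7*1)² = (0 - 7)² = (-7)² = 49)
V(O, p) = 49
V(C(0, y), -3)⁴ = 49⁴ = 5764801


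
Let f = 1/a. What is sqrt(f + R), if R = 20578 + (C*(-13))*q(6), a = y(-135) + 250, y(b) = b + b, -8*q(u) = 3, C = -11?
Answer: sqrt(8209730)/20 ≈ 143.26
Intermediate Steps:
q(u) = -3/8 (q(u) = -1/8*3 = -3/8)
y(b) = 2*b
a = -20 (a = 2*(-135) + 250 = -270 + 250 = -20)
R = 164195/8 (R = 20578 - 11*(-13)*(-3/8) = 20578 + 143*(-3/8) = 20578 - 429/8 = 164195/8 ≈ 20524.)
f = -1/20 (f = 1/(-20) = -1/20 ≈ -0.050000)
sqrt(f + R) = sqrt(-1/20 + 164195/8) = sqrt(820973/40) = sqrt(8209730)/20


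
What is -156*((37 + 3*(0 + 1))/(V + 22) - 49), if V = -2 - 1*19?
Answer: 1404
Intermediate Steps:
V = -21 (V = -2 - 19 = -21)
-156*((37 + 3*(0 + 1))/(V + 22) - 49) = -156*((37 + 3*(0 + 1))/(-21 + 22) - 49) = -156*((37 + 3*1)/1 - 49) = -156*((37 + 3)*1 - 49) = -156*(40*1 - 49) = -156*(40 - 49) = -156*(-9) = 1404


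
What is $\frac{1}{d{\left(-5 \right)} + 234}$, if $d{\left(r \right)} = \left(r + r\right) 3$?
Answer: $\frac{1}{204} \approx 0.004902$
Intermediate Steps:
$d{\left(r \right)} = 6 r$ ($d{\left(r \right)} = 2 r 3 = 6 r$)
$\frac{1}{d{\left(-5 \right)} + 234} = \frac{1}{6 \left(-5\right) + 234} = \frac{1}{-30 + 234} = \frac{1}{204}$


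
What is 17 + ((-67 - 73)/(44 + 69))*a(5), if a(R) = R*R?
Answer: -1579/113 ≈ -13.973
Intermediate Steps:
a(R) = R²
17 + ((-67 - 73)/(44 + 69))*a(5) = 17 + ((-67 - 73)/(44 + 69))*5² = 17 - 140/113*25 = 17 - 3500/113 = -1579/113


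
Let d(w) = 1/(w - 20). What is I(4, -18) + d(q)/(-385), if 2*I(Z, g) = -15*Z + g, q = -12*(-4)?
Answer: -420421/10780 ≈ -39.000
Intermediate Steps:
q = 48
I(Z, g) = g/2 - 15*Z/2 (I(Z, g) = (-15*Z + g)/2 = (g - 15*Z)/2 = g/2 - 15*Z/2)
d(w) = 1/(-20 + w)
I(4, -18) + d(q)/(-385) = ((½)*(-18) - 15/2*4) + 1/((-20 + 48)*(-385)) = (-9 - 30) - 1/385/28 = -39 + (1/28)*(-1/385) = -39 - 1/10780 = -420421/10780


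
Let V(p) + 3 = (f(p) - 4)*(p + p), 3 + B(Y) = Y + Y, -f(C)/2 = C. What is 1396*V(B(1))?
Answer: 1396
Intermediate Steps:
f(C) = -2*C
B(Y) = -3 + 2*Y (B(Y) = -3 + (Y + Y) = -3 + 2*Y)
V(p) = -3 + 2*p*(-4 - 2*p) (V(p) = -3 + (-2*p - 4)*(p + p) = -3 + (-4 - 2*p)*(2*p) = -3 + 2*p*(-4 - 2*p))
1396*V(B(1)) = 1396*(-3 - 8*(-3 + 2*1) - 4*(-3 + 2*1)²) = 1396*(-3 - 8*(-3 + 2) - 4*(-3 + 2)²) = 1396*(-3 - 8*(-1) - 4*(-1)²) = 1396*(-3 + 8 - 4*1) = 1396*(-3 + 8 - 4) = 1396*1 = 1396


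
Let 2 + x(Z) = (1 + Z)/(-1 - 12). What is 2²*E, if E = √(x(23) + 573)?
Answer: 28*√1963/13 ≈ 95.428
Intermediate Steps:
x(Z) = -27/13 - Z/13 (x(Z) = -2 + (1 + Z)/(-1 - 12) = -2 + (1 + Z)/(-13) = -2 + (1 + Z)*(-1/13) = -2 + (-1/13 - Z/13) = -27/13 - Z/13)
E = 7*√1963/13 (E = √((-27/13 - 1/13*23) + 573) = √((-27/13 - 23/13) + 573) = √(-50/13 + 573) = √(7399/13) = 7*√1963/13 ≈ 23.857)
2²*E = 2²*(7*√1963/13) = 4*(7*√1963/13) = 28*√1963/13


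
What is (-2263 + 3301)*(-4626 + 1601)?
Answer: -3139950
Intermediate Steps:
(-2263 + 3301)*(-4626 + 1601) = 1038*(-3025) = -3139950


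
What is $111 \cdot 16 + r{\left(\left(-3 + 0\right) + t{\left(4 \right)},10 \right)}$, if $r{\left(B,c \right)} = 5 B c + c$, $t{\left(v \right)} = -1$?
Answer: $1586$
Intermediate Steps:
$r{\left(B,c \right)} = c + 5 B c$ ($r{\left(B,c \right)} = 5 B c + c = c + 5 B c$)
$111 \cdot 16 + r{\left(\left(-3 + 0\right) + t{\left(4 \right)},10 \right)} = 111 \cdot 16 + 10 \left(1 + 5 \left(\left(-3 + 0\right) - 1\right)\right) = 1776 + 10 \left(1 + 5 \left(-3 - 1\right)\right) = 1776 + 10 \left(1 + 5 \left(-4\right)\right) = 1776 + 10 \left(1 - 20\right) = 1776 + 10 \left(-19\right) = 1776 - 190 = 1586$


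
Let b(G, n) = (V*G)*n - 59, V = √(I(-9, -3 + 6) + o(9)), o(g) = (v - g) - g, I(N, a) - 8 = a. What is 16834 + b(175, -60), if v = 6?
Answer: 16775 - 10500*I ≈ 16775.0 - 10500.0*I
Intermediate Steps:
I(N, a) = 8 + a
o(g) = 6 - 2*g (o(g) = (6 - g) - g = 6 - 2*g)
V = I (V = √((8 + (-3 + 6)) + (6 - 2*9)) = √((8 + 3) + (6 - 18)) = √(11 - 12) = √(-1) = I ≈ 1.0*I)
b(G, n) = -59 + I*G*n (b(G, n) = (I*G)*n - 59 = I*G*n - 59 = -59 + I*G*n)
16834 + b(175, -60) = 16834 + (-59 + I*175*(-60)) = 16834 + (-59 - 10500*I) = 16775 - 10500*I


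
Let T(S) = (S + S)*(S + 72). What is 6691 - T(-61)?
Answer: 8033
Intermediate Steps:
T(S) = 2*S*(72 + S) (T(S) = (2*S)*(72 + S) = 2*S*(72 + S))
6691 - T(-61) = 6691 - 2*(-61)*(72 - 61) = 6691 - 2*(-61)*11 = 6691 - 1*(-1342) = 6691 + 1342 = 8033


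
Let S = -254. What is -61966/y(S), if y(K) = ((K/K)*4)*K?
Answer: 30983/508 ≈ 60.990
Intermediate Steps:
y(K) = 4*K (y(K) = (1*4)*K = 4*K)
-61966/y(S) = -61966/(4*(-254)) = -61966/(-1016) = -61966*(-1/1016) = 30983/508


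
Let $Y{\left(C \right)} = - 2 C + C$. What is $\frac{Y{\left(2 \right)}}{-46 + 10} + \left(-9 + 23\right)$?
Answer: $\frac{253}{18} \approx 14.056$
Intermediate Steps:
$Y{\left(C \right)} = - C$
$\frac{Y{\left(2 \right)}}{-46 + 10} + \left(-9 + 23\right) = \frac{\left(-1\right) 2}{-46 + 10} + \left(-9 + 23\right) = \frac{1}{-36} \left(-2\right) + 14 = \left(- \frac{1}{36}\right) \left(-2\right) + 14 = \frac{1}{18} + 14 = \frac{253}{18}$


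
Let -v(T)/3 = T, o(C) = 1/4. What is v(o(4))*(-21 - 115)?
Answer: 102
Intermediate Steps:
o(C) = ¼
v(T) = -3*T
v(o(4))*(-21 - 115) = (-3*¼)*(-21 - 115) = -¾*(-136) = 102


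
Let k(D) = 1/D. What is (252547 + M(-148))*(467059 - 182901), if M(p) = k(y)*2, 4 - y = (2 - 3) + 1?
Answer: 71763392505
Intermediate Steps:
y = 4 (y = 4 - ((2 - 3) + 1) = 4 - (-1 + 1) = 4 - 1*0 = 4 + 0 = 4)
k(D) = 1/D
M(p) = 1/2 (M(p) = 2/4 = (1/4)*2 = 1/2)
(252547 + M(-148))*(467059 - 182901) = (252547 + 1/2)*(467059 - 182901) = (505095/2)*284158 = 71763392505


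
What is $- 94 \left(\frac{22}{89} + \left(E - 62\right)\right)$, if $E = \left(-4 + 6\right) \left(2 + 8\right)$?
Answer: $\frac{349304}{89} \approx 3924.8$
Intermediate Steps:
$E = 20$ ($E = 2 \cdot 10 = 20$)
$- 94 \left(\frac{22}{89} + \left(E - 62\right)\right) = - 94 \left(\frac{22}{89} + \left(20 - 62\right)\right) = - 94 \left(22 \cdot \frac{1}{89} - 42\right) = - 94 \left(\frac{22}{89} - 42\right) = \left(-94\right) \left(- \frac{3716}{89}\right) = \frac{349304}{89}$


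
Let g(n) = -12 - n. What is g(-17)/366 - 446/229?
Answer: -162091/83814 ≈ -1.9339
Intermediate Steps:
g(-17)/366 - 446/229 = (-12 - 1*(-17))/366 - 446/229 = (-12 + 17)*(1/366) - 446*1/229 = 5*(1/366) - 446/229 = 5/366 - 446/229 = -162091/83814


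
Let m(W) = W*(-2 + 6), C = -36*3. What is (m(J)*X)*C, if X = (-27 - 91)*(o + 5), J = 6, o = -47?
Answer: -12845952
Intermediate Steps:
C = -108
m(W) = 4*W (m(W) = W*4 = 4*W)
X = 4956 (X = (-27 - 91)*(-47 + 5) = -118*(-42) = 4956)
(m(J)*X)*C = ((4*6)*4956)*(-108) = (24*4956)*(-108) = 118944*(-108) = -12845952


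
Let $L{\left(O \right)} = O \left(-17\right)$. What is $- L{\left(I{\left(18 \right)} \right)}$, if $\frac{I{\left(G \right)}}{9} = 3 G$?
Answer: $8262$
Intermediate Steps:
$I{\left(G \right)} = 27 G$ ($I{\left(G \right)} = 9 \cdot 3 G = 27 G$)
$L{\left(O \right)} = - 17 O$
$- L{\left(I{\left(18 \right)} \right)} = - \left(-17\right) 27 \cdot 18 = - \left(-17\right) 486 = \left(-1\right) \left(-8262\right) = 8262$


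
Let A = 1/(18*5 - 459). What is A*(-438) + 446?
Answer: 55004/123 ≈ 447.19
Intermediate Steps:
A = -1/369 (A = 1/(90 - 459) = 1/(-369) = -1/369 ≈ -0.0027100)
A*(-438) + 446 = -1/369*(-438) + 446 = 146/123 + 446 = 55004/123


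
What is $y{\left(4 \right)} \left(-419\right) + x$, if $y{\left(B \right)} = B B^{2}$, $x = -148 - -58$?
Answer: $-26906$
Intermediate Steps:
$x = -90$ ($x = -148 + 58 = -90$)
$y{\left(B \right)} = B^{3}$
$y{\left(4 \right)} \left(-419\right) + x = 4^{3} \left(-419\right) - 90 = 64 \left(-419\right) - 90 = -26816 - 90 = -26906$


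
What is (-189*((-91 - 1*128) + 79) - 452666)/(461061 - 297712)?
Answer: -426206/163349 ≈ -2.6092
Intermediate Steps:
(-189*((-91 - 1*128) + 79) - 452666)/(461061 - 297712) = (-189*((-91 - 128) + 79) - 452666)/163349 = (-189*(-219 + 79) - 452666)*(1/163349) = (-189*(-140) - 452666)*(1/163349) = (26460 - 452666)*(1/163349) = -426206*1/163349 = -426206/163349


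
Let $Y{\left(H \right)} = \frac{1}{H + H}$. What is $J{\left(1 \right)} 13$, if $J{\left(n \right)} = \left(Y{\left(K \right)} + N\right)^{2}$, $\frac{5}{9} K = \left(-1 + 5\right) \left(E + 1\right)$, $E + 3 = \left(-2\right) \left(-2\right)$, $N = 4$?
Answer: $\frac{4388293}{20736} \approx 211.63$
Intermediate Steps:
$E = 1$ ($E = -3 - -4 = -3 + 4 = 1$)
$K = \frac{72}{5}$ ($K = \frac{9 \left(-1 + 5\right) \left(1 + 1\right)}{5} = \frac{9 \cdot 4 \cdot 2}{5} = \frac{9}{5} \cdot 8 = \frac{72}{5} \approx 14.4$)
$Y{\left(H \right)} = \frac{1}{2 H}$
$J{\left(n \right)} = \frac{337561}{20736}$ ($J{\left(n \right)} = \left(\frac{1}{2 \cdot \frac{72}{5}} + 4\right)^{2} = \left(\frac{1}{2} \cdot \frac{5}{72} + 4\right)^{2} = \left(\frac{5}{144} + 4\right)^{2} = \left(\frac{581}{144}\right)^{2} = \frac{337561}{20736}$)
$J{\left(1 \right)} 13 = \frac{337561}{20736} \cdot 13 = \frac{4388293}{20736}$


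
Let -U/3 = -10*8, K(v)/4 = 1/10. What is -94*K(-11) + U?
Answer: 1012/5 ≈ 202.40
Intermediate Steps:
K(v) = ⅖ (K(v) = 4/10 = 4*(⅒) = ⅖)
U = 240 (U = -(-30)*8 = -3*(-80) = 240)
-94*K(-11) + U = -94*⅖ + 240 = -188/5 + 240 = 1012/5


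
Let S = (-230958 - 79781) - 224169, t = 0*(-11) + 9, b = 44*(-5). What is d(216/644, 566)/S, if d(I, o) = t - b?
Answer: -229/534908 ≈ -0.00042811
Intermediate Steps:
b = -220
t = 9 (t = 0 + 9 = 9)
d(I, o) = 229 (d(I, o) = 9 - 1*(-220) = 9 + 220 = 229)
S = -534908 (S = -310739 - 224169 = -534908)
d(216/644, 566)/S = 229/(-534908) = 229*(-1/534908) = -229/534908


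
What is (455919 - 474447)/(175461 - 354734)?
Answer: 18528/179273 ≈ 0.10335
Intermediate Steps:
(455919 - 474447)/(175461 - 354734) = -18528/(-179273) = -18528*(-1/179273) = 18528/179273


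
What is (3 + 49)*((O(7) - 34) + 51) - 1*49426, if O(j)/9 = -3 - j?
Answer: -53222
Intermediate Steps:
O(j) = -27 - 9*j (O(j) = 9*(-3 - j) = -27 - 9*j)
(3 + 49)*((O(7) - 34) + 51) - 1*49426 = (3 + 49)*(((-27 - 9*7) - 34) + 51) - 1*49426 = 52*(((-27 - 63) - 34) + 51) - 49426 = 52*((-90 - 34) + 51) - 49426 = 52*(-124 + 51) - 49426 = 52*(-73) - 49426 = -3796 - 49426 = -53222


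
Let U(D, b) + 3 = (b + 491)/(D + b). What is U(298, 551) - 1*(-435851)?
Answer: 370035994/849 ≈ 4.3585e+5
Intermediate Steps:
U(D, b) = -3 + (491 + b)/(D + b) (U(D, b) = -3 + (b + 491)/(D + b) = -3 + (491 + b)/(D + b))
U(298, 551) - 1*(-435851) = (491 - 3*298 - 2*551)/(298 + 551) - 1*(-435851) = (491 - 894 - 1102)/849 + 435851 = (1/849)*(-1505) + 435851 = -1505/849 + 435851 = 370035994/849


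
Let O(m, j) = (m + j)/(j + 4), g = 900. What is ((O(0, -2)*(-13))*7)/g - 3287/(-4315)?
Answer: 670193/776700 ≈ 0.86287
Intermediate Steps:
O(m, j) = (j + m)/(4 + j)
((O(0, -2)*(-13))*7)/g - 3287/(-4315) = ((((-2 + 0)/(4 - 2))*(-13))*7)/900 - 3287/(-4315) = (((-2/2)*(-13))*7)*(1/900) - 3287*(-1/4315) = ((((1/2)*(-2))*(-13))*7)*(1/900) + 3287/4315 = (-1*(-13)*7)*(1/900) + 3287/4315 = (13*7)*(1/900) + 3287/4315 = 91*(1/900) + 3287/4315 = 91/900 + 3287/4315 = 670193/776700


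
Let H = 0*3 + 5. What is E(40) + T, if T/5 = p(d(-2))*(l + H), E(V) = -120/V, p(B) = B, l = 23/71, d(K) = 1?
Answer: 1677/71 ≈ 23.620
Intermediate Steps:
l = 23/71 (l = 23*(1/71) = 23/71 ≈ 0.32394)
H = 5 (H = 0 + 5 = 5)
T = 1890/71 (T = 5*(1*(23/71 + 5)) = 5*(1*(378/71)) = 5*(378/71) = 1890/71 ≈ 26.620)
E(40) + T = -120/40 + 1890/71 = -120*1/40 + 1890/71 = -3 + 1890/71 = 1677/71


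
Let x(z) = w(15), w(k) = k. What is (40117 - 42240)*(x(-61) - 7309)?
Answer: 15485162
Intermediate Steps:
x(z) = 15
(40117 - 42240)*(x(-61) - 7309) = (40117 - 42240)*(15 - 7309) = -2123*(-7294) = 15485162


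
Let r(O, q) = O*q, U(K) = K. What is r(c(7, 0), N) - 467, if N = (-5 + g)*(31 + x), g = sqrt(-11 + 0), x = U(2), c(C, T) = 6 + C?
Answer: -2612 + 429*I*sqrt(11) ≈ -2612.0 + 1422.8*I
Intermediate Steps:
x = 2
g = I*sqrt(11) (g = sqrt(-11) = I*sqrt(11) ≈ 3.3166*I)
N = -165 + 33*I*sqrt(11) (N = (-5 + I*sqrt(11))*(31 + 2) = (-5 + I*sqrt(11))*33 = -165 + 33*I*sqrt(11) ≈ -165.0 + 109.45*I)
r(c(7, 0), N) - 467 = (6 + 7)*(-165 + 33*I*sqrt(11)) - 467 = 13*(-165 + 33*I*sqrt(11)) - 467 = (-2145 + 429*I*sqrt(11)) - 467 = -2612 + 429*I*sqrt(11)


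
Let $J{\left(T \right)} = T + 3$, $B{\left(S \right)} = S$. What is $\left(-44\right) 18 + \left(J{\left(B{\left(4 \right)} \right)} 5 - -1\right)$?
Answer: $-756$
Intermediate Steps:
$J{\left(T \right)} = 3 + T$
$\left(-44\right) 18 + \left(J{\left(B{\left(4 \right)} \right)} 5 - -1\right) = \left(-44\right) 18 + \left(\left(3 + 4\right) 5 - -1\right) = -792 + \left(7 \cdot 5 + \left(-4 + 5\right)\right) = -792 + \left(35 + 1\right) = -792 + 36 = -756$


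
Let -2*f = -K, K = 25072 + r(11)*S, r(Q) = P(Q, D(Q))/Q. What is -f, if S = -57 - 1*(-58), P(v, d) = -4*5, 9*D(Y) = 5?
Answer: -137886/11 ≈ -12535.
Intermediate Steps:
D(Y) = 5/9 (D(Y) = (1/9)*5 = 5/9)
P(v, d) = -20
S = 1 (S = -57 + 58 = 1)
r(Q) = -20/Q
K = 275772/11 (K = 25072 - 20/11*1 = 25072 - 20/11 = 275772/11 ≈ 25070.)
f = 137886/11 (f = -(-1)*275772/(2*11) = -1/2*(-275772/11) = 137886/11 ≈ 12535.)
-f = -1*137886/11 = -137886/11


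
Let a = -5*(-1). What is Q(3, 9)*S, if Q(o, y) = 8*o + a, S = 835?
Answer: 24215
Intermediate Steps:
a = 5
Q(o, y) = 5 + 8*o (Q(o, y) = 8*o + 5 = 5 + 8*o)
Q(3, 9)*S = (5 + 8*3)*835 = (5 + 24)*835 = 29*835 = 24215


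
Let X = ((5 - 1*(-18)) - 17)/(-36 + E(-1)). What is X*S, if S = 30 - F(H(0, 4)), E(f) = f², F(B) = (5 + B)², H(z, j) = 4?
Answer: 306/35 ≈ 8.7429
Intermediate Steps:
S = -51 (S = 30 - (5 + 4)² = 30 - 1*9² = 30 - 1*81 = 30 - 81 = -51)
X = -6/35 (X = ((5 - 1*(-18)) - 17)/(-36 + (-1)²) = ((5 + 18) - 17)/(-36 + 1) = (23 - 17)/(-35) = 6*(-1/35) = -6/35 ≈ -0.17143)
X*S = -6/35*(-51) = 306/35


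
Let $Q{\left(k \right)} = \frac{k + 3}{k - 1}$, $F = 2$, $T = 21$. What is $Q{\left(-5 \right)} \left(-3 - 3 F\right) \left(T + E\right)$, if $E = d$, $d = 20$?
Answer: $-123$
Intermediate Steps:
$E = 20$
$Q{\left(k \right)} = \frac{3 + k}{-1 + k}$
$Q{\left(-5 \right)} \left(-3 - 3 F\right) \left(T + E\right) = \frac{3 - 5}{-1 - 5} \left(-3 - 6\right) \left(21 + 20\right) = \frac{1}{-6} \left(-2\right) \left(-3 - 6\right) 41 = \left(- \frac{1}{6}\right) \left(-2\right) \left(-9\right) 41 = \frac{1}{3} \left(-9\right) 41 = \left(-3\right) 41 = -123$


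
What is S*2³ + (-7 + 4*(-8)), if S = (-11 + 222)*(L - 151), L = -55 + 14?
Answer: -324135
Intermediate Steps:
L = -41
S = -40512 (S = (-11 + 222)*(-41 - 151) = 211*(-192) = -40512)
S*2³ + (-7 + 4*(-8)) = -40512*2³ + (-7 + 4*(-8)) = -40512*8 + (-7 - 32) = -324096 - 39 = -324135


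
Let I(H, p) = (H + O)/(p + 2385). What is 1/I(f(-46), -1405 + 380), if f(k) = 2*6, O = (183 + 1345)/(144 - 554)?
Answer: 17425/106 ≈ 164.39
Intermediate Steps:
O = -764/205 (O = 1528/(-410) = 1528*(-1/410) = -764/205 ≈ -3.7268)
f(k) = 12
I(H, p) = (-764/205 + H)/(2385 + p) (I(H, p) = (H - 764/205)/(p + 2385) = (-764/205 + H)/(2385 + p))
1/I(f(-46), -1405 + 380) = 1/((-764/205 + 12)/(2385 + (-1405 + 380))) = 1/((1696/205)/(2385 - 1025)) = 1/((1696/205)/1360) = 1/((1/1360)*(1696/205)) = 1/(106/17425) = 17425/106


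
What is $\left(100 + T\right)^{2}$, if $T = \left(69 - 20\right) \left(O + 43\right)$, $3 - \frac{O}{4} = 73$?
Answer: $132549169$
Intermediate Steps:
$O = -280$ ($O = 12 - 292 = -280$)
$T = -11613$ ($T = \left(69 - 20\right) \left(-280 + 43\right) = 49 \left(-237\right) = -11613$)
$\left(100 + T\right)^{2} = \left(100 - 11613\right)^{2} = \left(-11513\right)^{2} = 132549169$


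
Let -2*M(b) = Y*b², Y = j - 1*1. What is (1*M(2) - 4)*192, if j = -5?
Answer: 1536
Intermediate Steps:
Y = -6 (Y = -5 - 1*1 = -5 - 1 = -6)
M(b) = 3*b² (M(b) = -(-3)*b² = 3*b²)
(1*M(2) - 4)*192 = (1*(3*2²) - 4)*192 = (1*(3*4) - 4)*192 = (1*12 - 4)*192 = (12 - 4)*192 = 8*192 = 1536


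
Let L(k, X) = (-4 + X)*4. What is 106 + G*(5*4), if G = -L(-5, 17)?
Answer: -934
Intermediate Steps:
L(k, X) = -16 + 4*X
G = -52 (G = -(-16 + 4*17) = -(-16 + 68) = -1*52 = -52)
106 + G*(5*4) = 106 - 260*4 = 106 - 52*20 = 106 - 1040 = -934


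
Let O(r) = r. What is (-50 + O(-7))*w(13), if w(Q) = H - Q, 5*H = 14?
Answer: 2907/5 ≈ 581.40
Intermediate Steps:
H = 14/5 (H = (1/5)*14 = 14/5 ≈ 2.8000)
w(Q) = 14/5 - Q
(-50 + O(-7))*w(13) = (-50 - 7)*(14/5 - 1*13) = -57*(14/5 - 13) = -57*(-51/5) = 2907/5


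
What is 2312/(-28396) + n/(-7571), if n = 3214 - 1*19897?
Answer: 1702337/802187 ≈ 2.1221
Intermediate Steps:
n = -16683 (n = 3214 - 19897 = -16683)
2312/(-28396) + n/(-7571) = 2312/(-28396) - 16683/(-7571) = 2312*(-1/28396) - 16683*(-1/7571) = -578/7099 + 249/113 = 1702337/802187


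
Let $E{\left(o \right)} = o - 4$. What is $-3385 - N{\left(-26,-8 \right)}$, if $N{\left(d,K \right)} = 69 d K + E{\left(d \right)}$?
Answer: $-17707$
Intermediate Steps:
$E{\left(o \right)} = -4 + o$
$N{\left(d,K \right)} = -4 + d + 69 K d$ ($N{\left(d,K \right)} = 69 d K + \left(-4 + d\right) = 69 K d + \left(-4 + d\right) = -4 + d + 69 K d$)
$-3385 - N{\left(-26,-8 \right)} = -3385 - \left(-4 - 26 + 69 \left(-8\right) \left(-26\right)\right) = -3385 - \left(-4 - 26 + 14352\right) = -3385 - 14322 = -17707$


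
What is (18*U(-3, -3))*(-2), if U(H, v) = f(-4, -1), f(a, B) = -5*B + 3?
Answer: -288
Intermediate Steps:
f(a, B) = 3 - 5*B
U(H, v) = 8 (U(H, v) = 3 - 5*(-1) = 3 + 5 = 8)
(18*U(-3, -3))*(-2) = (18*8)*(-2) = 144*(-2) = -288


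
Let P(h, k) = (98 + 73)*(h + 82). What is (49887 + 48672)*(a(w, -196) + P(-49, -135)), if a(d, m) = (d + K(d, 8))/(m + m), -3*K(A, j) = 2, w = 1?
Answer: 218017994451/392 ≈ 5.5617e+8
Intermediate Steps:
K(A, j) = -⅔ (K(A, j) = -⅓*2 = -⅔)
a(d, m) = (-⅔ + d)/(2*m) (a(d, m) = (d - ⅔)/(m + m) = (-⅔ + d)/((2*m)) = (-⅔ + d)*(1/(2*m)) = (-⅔ + d)/(2*m))
P(h, k) = 14022 + 171*h (P(h, k) = 171*(82 + h) = 14022 + 171*h)
(49887 + 48672)*(a(w, -196) + P(-49, -135)) = (49887 + 48672)*((⅙)*(-2 + 3*1)/(-196) + (14022 + 171*(-49))) = 98559*((⅙)*(-1/196)*(-2 + 3) + (14022 - 8379)) = 98559*((⅙)*(-1/196)*1 + 5643) = 98559*(-1/1176 + 5643) = 98559*(6636167/1176) = 218017994451/392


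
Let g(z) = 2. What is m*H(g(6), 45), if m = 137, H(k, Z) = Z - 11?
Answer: 4658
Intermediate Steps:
H(k, Z) = -11 + Z
m*H(g(6), 45) = 137*(-11 + 45) = 137*34 = 4658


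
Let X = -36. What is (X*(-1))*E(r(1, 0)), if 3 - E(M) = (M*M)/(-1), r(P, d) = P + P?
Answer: 252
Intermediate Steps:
r(P, d) = 2*P
E(M) = 3 + M² (E(M) = 3 - M*M/(-1) = 3 - M²*(-1) = 3 - (-1)*M² = 3 + M²)
(X*(-1))*E(r(1, 0)) = (-36*(-1))*(3 + (2*1)²) = 36*(3 + 2²) = 36*(3 + 4) = 36*7 = 252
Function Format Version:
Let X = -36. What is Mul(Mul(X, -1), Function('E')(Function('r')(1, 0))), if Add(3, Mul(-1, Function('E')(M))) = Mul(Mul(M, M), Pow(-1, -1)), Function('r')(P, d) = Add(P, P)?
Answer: 252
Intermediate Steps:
Function('r')(P, d) = Mul(2, P)
Function('E')(M) = Add(3, Pow(M, 2)) (Function('E')(M) = Add(3, Mul(-1, Mul(Mul(M, M), Pow(-1, -1)))) = Add(3, Mul(-1, Mul(Pow(M, 2), -1))) = Add(3, Mul(-1, Mul(-1, Pow(M, 2)))) = Add(3, Pow(M, 2)))
Mul(Mul(X, -1), Function('E')(Function('r')(1, 0))) = Mul(Mul(-36, -1), Add(3, Pow(Mul(2, 1), 2))) = Mul(36, Add(3, Pow(2, 2))) = Mul(36, Add(3, 4)) = Mul(36, 7) = 252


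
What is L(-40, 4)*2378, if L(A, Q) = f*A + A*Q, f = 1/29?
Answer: -383760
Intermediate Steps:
f = 1/29 ≈ 0.034483
L(A, Q) = A/29 + A*Q
L(-40, 4)*2378 = -40*(1/29 + 4)*2378 = -40*117/29*2378 = -4680/29*2378 = -383760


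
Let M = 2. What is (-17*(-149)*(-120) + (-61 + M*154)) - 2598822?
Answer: -2902535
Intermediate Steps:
(-17*(-149)*(-120) + (-61 + M*154)) - 2598822 = (-17*(-149)*(-120) + (-61 + 2*154)) - 2598822 = (2533*(-120) + (-61 + 308)) - 2598822 = (-303960 + 247) - 2598822 = -303713 - 2598822 = -2902535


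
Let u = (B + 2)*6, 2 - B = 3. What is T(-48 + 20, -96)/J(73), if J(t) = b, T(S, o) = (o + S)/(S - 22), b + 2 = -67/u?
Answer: -372/1975 ≈ -0.18835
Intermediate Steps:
B = -1 (B = 2 - 1*3 = 2 - 3 = -1)
u = 6 (u = (-1 + 2)*6 = 1*6 = 6)
b = -79/6 (b = -2 - 67/6 = -79/6 ≈ -13.167)
T(S, o) = (S + o)/(-22 + S)
J(t) = -79/6
T(-48 + 20, -96)/J(73) = (((-48 + 20) - 96)/(-22 + (-48 + 20)))/(-79/6) = ((-28 - 96)/(-22 - 28))*(-6/79) = (-124/(-50))*(-6/79) = -1/50*(-124)*(-6/79) = (62/25)*(-6/79) = -372/1975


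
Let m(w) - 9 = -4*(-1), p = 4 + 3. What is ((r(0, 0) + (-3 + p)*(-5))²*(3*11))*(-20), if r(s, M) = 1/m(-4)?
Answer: -44273460/169 ≈ -2.6197e+5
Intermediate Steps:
p = 7
m(w) = 13 (m(w) = 9 - 4*(-1) = 9 + 4 = 13)
r(s, M) = 1/13
((r(0, 0) + (-3 + p)*(-5))²*(3*11))*(-20) = ((1/13 + (-3 + 7)*(-5))²*(3*11))*(-20) = ((1/13 + 4*(-5))²*33)*(-20) = ((1/13 - 20)²*33)*(-20) = ((-259/13)²*33)*(-20) = ((67081/169)*33)*(-20) = (2213673/169)*(-20) = -44273460/169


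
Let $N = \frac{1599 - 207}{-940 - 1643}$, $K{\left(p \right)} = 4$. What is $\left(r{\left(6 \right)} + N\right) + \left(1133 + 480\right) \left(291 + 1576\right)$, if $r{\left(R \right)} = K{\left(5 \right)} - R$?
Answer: $\frac{2592874345}{861} \approx 3.0115 \cdot 10^{6}$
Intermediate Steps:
$N = - \frac{464}{861}$ ($N = \frac{1392}{-2583} = 1392 \left(- \frac{1}{2583}\right) = - \frac{464}{861} \approx -0.53891$)
$r{\left(R \right)} = 4 - R$
$\left(r{\left(6 \right)} + N\right) + \left(1133 + 480\right) \left(291 + 1576\right) = \left(\left(4 - 6\right) - \frac{464}{861}\right) + \left(1133 + 480\right) \left(291 + 1576\right) = \left(\left(4 - 6\right) - \frac{464}{861}\right) + 1613 \cdot 1867 = \left(-2 - \frac{464}{861}\right) + 3011471 = - \frac{2186}{861} + 3011471 = \frac{2592874345}{861}$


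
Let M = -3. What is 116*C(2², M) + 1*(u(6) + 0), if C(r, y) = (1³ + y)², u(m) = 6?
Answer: 470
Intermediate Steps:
C(r, y) = (1 + y)²
116*C(2², M) + 1*(u(6) + 0) = 116*(1 - 3)² + 1*(6 + 0) = 116*(-2)² + 1*6 = 116*4 + 6 = 464 + 6 = 470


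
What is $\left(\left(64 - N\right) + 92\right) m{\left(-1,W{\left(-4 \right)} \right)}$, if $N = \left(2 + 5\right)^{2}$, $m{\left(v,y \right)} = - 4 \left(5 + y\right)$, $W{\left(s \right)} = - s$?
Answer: $-3852$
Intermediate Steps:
$m{\left(v,y \right)} = -20 - 4 y$
$N = 49$ ($N = 7^{2} = 49$)
$\left(\left(64 - N\right) + 92\right) m{\left(-1,W{\left(-4 \right)} \right)} = \left(\left(64 - 49\right) + 92\right) \left(-20 - 4 \left(\left(-1\right) \left(-4\right)\right)\right) = \left(\left(64 - 49\right) + 92\right) \left(-20 - 16\right) = \left(15 + 92\right) \left(-20 - 16\right) = 107 \left(-36\right) = -3852$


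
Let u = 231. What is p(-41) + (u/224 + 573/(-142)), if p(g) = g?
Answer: -99977/2272 ≈ -44.004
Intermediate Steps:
p(-41) + (u/224 + 573/(-142)) = -41 + (231/224 + 573/(-142)) = -41 + (231*(1/224) + 573*(-1/142)) = -41 + (33/32 - 573/142) = -41 - 6825/2272 = -99977/2272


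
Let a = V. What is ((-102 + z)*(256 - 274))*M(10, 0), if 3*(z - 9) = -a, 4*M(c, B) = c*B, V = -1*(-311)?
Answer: 0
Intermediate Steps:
V = 311
a = 311
M(c, B) = B*c/4 (M(c, B) = (c*B)/4 = (B*c)/4 = B*c/4)
z = -284/3 (z = 9 + (-1*311)/3 = 9 + (⅓)*(-311) = 9 - 311/3 = -284/3 ≈ -94.667)
((-102 + z)*(256 - 274))*M(10, 0) = ((-102 - 284/3)*(256 - 274))*((¼)*0*10) = -590/3*(-18)*0 = 3540*0 = 0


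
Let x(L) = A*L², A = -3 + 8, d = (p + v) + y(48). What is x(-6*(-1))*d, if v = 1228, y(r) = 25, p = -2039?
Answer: -141480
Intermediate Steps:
d = -786 (d = (-2039 + 1228) + 25 = -811 + 25 = -786)
A = 5
x(L) = 5*L²
x(-6*(-1))*d = (5*(-6*(-1))²)*(-786) = (5*6²)*(-786) = (5*36)*(-786) = 180*(-786) = -141480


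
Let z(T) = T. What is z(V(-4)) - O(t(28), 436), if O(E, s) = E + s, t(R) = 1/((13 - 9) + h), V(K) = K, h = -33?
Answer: -12759/29 ≈ -439.97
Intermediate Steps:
t(R) = -1/29 (t(R) = 1/((13 - 9) - 33) = 1/(4 - 33) = 1/(-29) = -1/29)
z(V(-4)) - O(t(28), 436) = -4 - (-1/29 + 436) = -4 - 1*12643/29 = -4 - 12643/29 = -12759/29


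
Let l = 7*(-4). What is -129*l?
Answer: 3612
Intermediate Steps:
l = -28
-129*l = -129*(-28) = 3612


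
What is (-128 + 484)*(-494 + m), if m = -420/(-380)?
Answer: -3333940/19 ≈ -1.7547e+5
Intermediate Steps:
m = 21/19 (m = -420*(-1/380) = 21/19 ≈ 1.1053)
(-128 + 484)*(-494 + m) = (-128 + 484)*(-494 + 21/19) = 356*(-9365/19) = -3333940/19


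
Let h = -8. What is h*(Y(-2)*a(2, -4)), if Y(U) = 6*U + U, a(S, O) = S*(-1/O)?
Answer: 56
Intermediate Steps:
a(S, O) = -S/O
Y(U) = 7*U
h*(Y(-2)*a(2, -4)) = -8*7*(-2)*(-1*2/(-4)) = -(-112)*(-1*2*(-1/4)) = -(-112)/2 = -8*(-7) = 56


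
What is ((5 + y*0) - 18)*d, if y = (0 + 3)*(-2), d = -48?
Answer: 624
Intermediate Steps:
y = -6 (y = 3*(-2) = -6)
((5 + y*0) - 18)*d = ((5 - 6*0) - 18)*(-48) = ((5 + 0) - 18)*(-48) = (5 - 18)*(-48) = -13*(-48) = 624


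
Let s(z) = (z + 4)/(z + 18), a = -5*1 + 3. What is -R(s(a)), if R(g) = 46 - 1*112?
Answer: 66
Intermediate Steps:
a = -2 (a = -5 + 3 = -2)
s(z) = (4 + z)/(18 + z)
R(g) = -66 (R(g) = 46 - 112 = -66)
-R(s(a)) = -1*(-66) = 66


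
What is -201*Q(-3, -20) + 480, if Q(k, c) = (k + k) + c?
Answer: 5706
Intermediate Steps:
Q(k, c) = c + 2*k (Q(k, c) = 2*k + c = c + 2*k)
-201*Q(-3, -20) + 480 = -201*(-20 + 2*(-3)) + 480 = -201*(-20 - 6) + 480 = -201*(-26) + 480 = 5226 + 480 = 5706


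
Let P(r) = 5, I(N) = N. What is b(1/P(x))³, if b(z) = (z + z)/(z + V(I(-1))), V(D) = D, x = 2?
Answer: -⅛ ≈ -0.12500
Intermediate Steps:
b(z) = 2*z/(-1 + z) (b(z) = (z + z)/(z - 1) = (2*z)/(-1 + z) = 2*z/(-1 + z))
b(1/P(x))³ = (2/(5*(-1 + 1/5)))³ = (2*(⅕)/(-1 + ⅕))³ = (2*(⅕)/(-⅘))³ = (2*(⅕)*(-5/4))³ = (-½)³ = -⅛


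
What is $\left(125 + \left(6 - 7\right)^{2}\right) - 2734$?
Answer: $-2608$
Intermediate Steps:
$\left(125 + \left(6 - 7\right)^{2}\right) - 2734 = \left(125 + \left(-1\right)^{2}\right) - 2734 = \left(125 + 1\right) - 2734 = 126 - 2734 = -2608$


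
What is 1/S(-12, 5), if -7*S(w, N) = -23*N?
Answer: 7/115 ≈ 0.060870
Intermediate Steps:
S(w, N) = 23*N/7 (S(w, N) = -(-23)*N/7 = 23*N/7)
1/S(-12, 5) = 1/((23/7)*5) = 1/(115/7) = 7/115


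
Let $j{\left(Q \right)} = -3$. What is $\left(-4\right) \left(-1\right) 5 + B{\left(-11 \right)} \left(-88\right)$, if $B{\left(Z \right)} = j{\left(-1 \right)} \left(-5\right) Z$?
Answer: $14540$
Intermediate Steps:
$B{\left(Z \right)} = 15 Z$ ($B{\left(Z \right)} = \left(-3\right) \left(-5\right) Z = 15 Z$)
$\left(-4\right) \left(-1\right) 5 + B{\left(-11 \right)} \left(-88\right) = \left(-4\right) \left(-1\right) 5 + 15 \left(-11\right) \left(-88\right) = 4 \cdot 5 - -14520 = 20 + 14520 = 14540$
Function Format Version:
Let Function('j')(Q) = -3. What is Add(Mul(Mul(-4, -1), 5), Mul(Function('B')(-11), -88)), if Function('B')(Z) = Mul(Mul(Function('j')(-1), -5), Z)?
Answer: 14540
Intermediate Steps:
Function('B')(Z) = Mul(15, Z) (Function('B')(Z) = Mul(Mul(-3, -5), Z) = Mul(15, Z))
Add(Mul(Mul(-4, -1), 5), Mul(Function('B')(-11), -88)) = Add(Mul(Mul(-4, -1), 5), Mul(Mul(15, -11), -88)) = Add(Mul(4, 5), Mul(-165, -88)) = Add(20, 14520) = 14540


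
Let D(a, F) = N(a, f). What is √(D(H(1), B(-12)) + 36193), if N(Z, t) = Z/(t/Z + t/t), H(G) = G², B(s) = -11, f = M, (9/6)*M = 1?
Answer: 2*√226210/5 ≈ 190.25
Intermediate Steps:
M = ⅔ (M = (⅔)*1 = ⅔ ≈ 0.66667)
f = ⅔ ≈ 0.66667
N(Z, t) = Z/(1 + t/Z) (N(Z, t) = Z/(t/Z + 1) = Z/(1 + t/Z))
D(a, F) = a²/(⅔ + a) (D(a, F) = a²/(a + ⅔) = a²/(⅔ + a))
√(D(H(1), B(-12)) + 36193) = √(3*(1²)²/(2 + 3*1²) + 36193) = √(3*1²/(2 + 3*1) + 36193) = √(3*1/(2 + 3) + 36193) = √(3*1/5 + 36193) = √(3*1*(⅕) + 36193) = √(⅗ + 36193) = √(180968/5) = 2*√226210/5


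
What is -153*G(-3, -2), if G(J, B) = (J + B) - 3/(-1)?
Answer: 306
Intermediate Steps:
G(J, B) = 3 + B + J (G(J, B) = (B + J) - 3*(-1) = (B + J) + 3 = 3 + B + J)
-153*G(-3, -2) = -153*(3 - 2 - 3) = -153*(-2) = 306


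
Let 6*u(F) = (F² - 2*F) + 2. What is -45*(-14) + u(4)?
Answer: 1895/3 ≈ 631.67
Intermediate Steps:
u(F) = ⅓ - F/3 + F²/6 (u(F) = ((F² - 2*F) + 2)/6 = (2 + F² - 2*F)/6 = ⅓ - F/3 + F²/6)
-45*(-14) + u(4) = -45*(-14) + (⅓ - ⅓*4 + (⅙)*4²) = 630 + (⅓ - 4/3 + (⅙)*16) = 630 + (⅓ - 4/3 + 8/3) = 630 + 5/3 = 1895/3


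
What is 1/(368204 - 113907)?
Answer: 1/254297 ≈ 3.9324e-6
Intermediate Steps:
1/(368204 - 113907) = 1/254297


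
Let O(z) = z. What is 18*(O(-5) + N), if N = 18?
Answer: 234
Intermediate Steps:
18*(O(-5) + N) = 18*(-5 + 18) = 18*13 = 234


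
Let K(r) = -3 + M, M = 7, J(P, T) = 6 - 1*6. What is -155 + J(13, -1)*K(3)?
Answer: -155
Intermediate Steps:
J(P, T) = 0 (J(P, T) = 6 - 6 = 0)
K(r) = 4 (K(r) = -3 + 7 = 4)
-155 + J(13, -1)*K(3) = -155 + 0*4 = -155 + 0 = -155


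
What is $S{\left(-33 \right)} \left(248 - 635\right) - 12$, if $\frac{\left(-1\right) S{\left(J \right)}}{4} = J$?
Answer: $-51096$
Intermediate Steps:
$S{\left(J \right)} = - 4 J$
$S{\left(-33 \right)} \left(248 - 635\right) - 12 = \left(-4\right) \left(-33\right) \left(248 - 635\right) - 12 = 132 \left(248 - 635\right) - 12 = 132 \left(-387\right) - 12 = -51084 - 12 = -51096$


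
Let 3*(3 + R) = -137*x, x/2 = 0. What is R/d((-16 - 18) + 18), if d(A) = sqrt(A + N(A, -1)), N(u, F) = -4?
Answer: 3*I*sqrt(5)/10 ≈ 0.67082*I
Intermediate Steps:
x = 0 (x = 2*0 = 0)
R = -3 (R = -3 + (-137*0)/3 = -3 + (-1*0)/3 = -3 + (1/3)*0 = -3 + 0 = -3)
d(A) = sqrt(-4 + A) (d(A) = sqrt(A - 4) = sqrt(-4 + A))
R/d((-16 - 18) + 18) = -3/sqrt(-4 + ((-16 - 18) + 18)) = -3/sqrt(-4 + (-34 + 18)) = -3/sqrt(-4 - 16) = -3*(-I*sqrt(5)/10) = -(-3)*I*sqrt(5)/10 = 3*I*sqrt(5)/10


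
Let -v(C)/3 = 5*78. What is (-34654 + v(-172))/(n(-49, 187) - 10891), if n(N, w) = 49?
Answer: 17912/5421 ≈ 3.3042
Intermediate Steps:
v(C) = -1170 (v(C) = -15*78 = -3*390 = -1170)
(-34654 + v(-172))/(n(-49, 187) - 10891) = (-34654 - 1170)/(49 - 10891) = -35824/(-10842) = -35824*(-1/10842) = 17912/5421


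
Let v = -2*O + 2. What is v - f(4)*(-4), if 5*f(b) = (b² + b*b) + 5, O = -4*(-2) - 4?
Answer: 118/5 ≈ 23.600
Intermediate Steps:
O = 4 (O = 8 - 4 = 4)
f(b) = 1 + 2*b²/5 (f(b) = ((b² + b*b) + 5)/5 = ((b² + b²) + 5)/5 = (2*b² + 5)/5 = (5 + 2*b²)/5 = 1 + 2*b²/5)
v = -6 (v = -2*4 + 2 = -8 + 2 = -6)
v - f(4)*(-4) = -6 - (1 + (⅖)*4²)*(-4) = -6 - (1 + (⅖)*16)*(-4) = -6 - (1 + 32/5)*(-4) = -6 - 37*(-4)/5 = -6 - 1*(-148/5) = -6 + 148/5 = 118/5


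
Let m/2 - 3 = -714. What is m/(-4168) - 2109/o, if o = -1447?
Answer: 5423973/3015548 ≈ 1.7987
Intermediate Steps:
m = -1422 (m = 6 + 2*(-714) = 6 - 1428 = -1422)
m/(-4168) - 2109/o = -1422/(-4168) - 2109/(-1447) = -1422*(-1/4168) - 2109*(-1/1447) = 711/2084 + 2109/1447 = 5423973/3015548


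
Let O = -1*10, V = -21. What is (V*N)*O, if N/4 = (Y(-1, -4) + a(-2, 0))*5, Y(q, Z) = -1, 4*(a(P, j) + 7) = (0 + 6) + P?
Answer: -29400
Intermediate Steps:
a(P, j) = -11/2 + P/4 (a(P, j) = -7 + ((0 + 6) + P)/4 = -7 + (6 + P)/4 = -7 + (3/2 + P/4) = -11/2 + P/4)
N = -140 (N = 4*((-1 + (-11/2 + (1/4)*(-2)))*5) = 4*((-1 + (-11/2 - 1/2))*5) = 4*((-1 - 6)*5) = 4*(-7*5) = 4*(-35) = -140)
O = -10
(V*N)*O = -21*(-140)*(-10) = 2940*(-10) = -29400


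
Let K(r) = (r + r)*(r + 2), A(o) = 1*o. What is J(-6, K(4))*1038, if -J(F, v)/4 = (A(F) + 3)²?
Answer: -37368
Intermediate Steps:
A(o) = o
K(r) = 2*r*(2 + r) (K(r) = (2*r)*(2 + r) = 2*r*(2 + r))
J(F, v) = -4*(3 + F)² (J(F, v) = -4*(F + 3)² = -4*(3 + F)²)
J(-6, K(4))*1038 = -4*(3 - 6)²*1038 = -4*(-3)²*1038 = -4*9*1038 = -36*1038 = -37368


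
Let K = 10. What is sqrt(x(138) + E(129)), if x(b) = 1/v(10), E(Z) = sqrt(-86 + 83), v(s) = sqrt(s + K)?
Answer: sqrt(10*sqrt(5) + 100*I*sqrt(3))/10 ≈ 0.99248 + 0.87259*I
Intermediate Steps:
v(s) = sqrt(10 + s) (v(s) = sqrt(s + 10) = sqrt(10 + s))
E(Z) = I*sqrt(3) (E(Z) = sqrt(-3) = I*sqrt(3))
x(b) = sqrt(5)/10 (x(b) = 1/(sqrt(10 + 10)) = 1/(sqrt(20)) = 1/(2*sqrt(5)) = sqrt(5)/10)
sqrt(x(138) + E(129)) = sqrt(sqrt(5)/10 + I*sqrt(3))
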